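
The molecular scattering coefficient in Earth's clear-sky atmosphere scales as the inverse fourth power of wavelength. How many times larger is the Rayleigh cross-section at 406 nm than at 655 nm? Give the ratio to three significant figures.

Rayleigh scattering ∝ λ⁻⁴, so the ratio of coefficients is the inverse fourth power of the wavelength ratio.
σ(406)/σ(655) = (655/406)⁴ = (1.6133)⁴ = 6.774.

6.77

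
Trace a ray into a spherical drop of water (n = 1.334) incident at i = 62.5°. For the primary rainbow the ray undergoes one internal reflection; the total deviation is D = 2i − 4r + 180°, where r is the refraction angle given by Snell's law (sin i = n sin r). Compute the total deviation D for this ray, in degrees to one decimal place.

sin r = sin 62.5° / 1.334 = 0.8870/1.334 = 0.6649; r = 41.68°.
D = 2·62.5° − 4·41.68° + 180° = 125.00° − 166.71° + 180° = 138.29°.

138.3°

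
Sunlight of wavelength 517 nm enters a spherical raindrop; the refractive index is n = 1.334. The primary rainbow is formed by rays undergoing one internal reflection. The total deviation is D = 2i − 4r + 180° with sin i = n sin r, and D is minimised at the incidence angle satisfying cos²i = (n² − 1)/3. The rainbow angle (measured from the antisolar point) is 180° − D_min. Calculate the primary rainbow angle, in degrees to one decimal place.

41.9°

cos²i = (1.77956 − 1)/3 = 0.25985; i = arccos(0.50976) = 59.352°.
sin r = sin 59.352°/1.334 = 0.64492; r = 40.159°.
D_min = 2·59.352° − 4·40.159° + 180° = 138.067°.
Rainbow angle = 180° − D_min = 41.933°.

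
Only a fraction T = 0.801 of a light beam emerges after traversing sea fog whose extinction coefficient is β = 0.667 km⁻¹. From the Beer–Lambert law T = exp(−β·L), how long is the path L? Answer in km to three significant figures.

Beer–Lambert: T = exp(−βL) ⇒ L = −ln(T)/β = −ln(0.801)/0.667 = 0.2219/0.667 = 0.3327 km.

0.333 km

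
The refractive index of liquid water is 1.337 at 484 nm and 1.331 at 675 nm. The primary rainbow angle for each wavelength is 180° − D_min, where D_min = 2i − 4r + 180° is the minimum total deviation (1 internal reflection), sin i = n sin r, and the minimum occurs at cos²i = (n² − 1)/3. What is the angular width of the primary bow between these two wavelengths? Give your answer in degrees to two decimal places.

0.87°

At 484 nm (n = 1.337): cos²i = 0.26252 → i = 59.178°, r = 39.964°, D_min = 138.500°, rainbow angle = 41.500°.
At 675 nm (n = 1.331): cos²i = 0.25719 → i = 59.527°, r = 40.356°, D_min = 137.630°, rainbow angle = 42.370°.
Angular width = |41.500° − 42.370°| = 0.870°.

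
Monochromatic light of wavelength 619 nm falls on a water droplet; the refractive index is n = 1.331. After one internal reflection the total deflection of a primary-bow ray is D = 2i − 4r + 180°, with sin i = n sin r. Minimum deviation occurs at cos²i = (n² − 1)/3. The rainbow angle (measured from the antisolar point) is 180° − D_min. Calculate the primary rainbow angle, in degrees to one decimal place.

42.4°

cos²i = (1.77156 − 1)/3 = 0.25719; i = arccos(0.50714) = 59.527°.
sin r = sin 59.527°/1.331 = 0.64753; r = 40.356°.
D_min = 2·59.527° − 4·40.356° + 180° = 137.630°.
Rainbow angle = 180° − D_min = 42.370°.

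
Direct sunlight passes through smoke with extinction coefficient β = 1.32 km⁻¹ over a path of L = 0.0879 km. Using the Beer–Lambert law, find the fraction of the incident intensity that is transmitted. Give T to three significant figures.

τ = β·L = 1.32 × 0.0879 = 0.1160.
T = exp(−0.1160) = 0.8905.

0.890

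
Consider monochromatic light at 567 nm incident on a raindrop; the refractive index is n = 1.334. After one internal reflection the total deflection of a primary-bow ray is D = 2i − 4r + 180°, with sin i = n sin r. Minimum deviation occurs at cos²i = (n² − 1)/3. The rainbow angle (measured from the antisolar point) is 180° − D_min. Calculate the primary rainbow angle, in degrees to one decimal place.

cos²i = (1.77956 − 1)/3 = 0.25985; i = arccos(0.50976) = 59.352°.
sin r = sin 59.352°/1.334 = 0.64492; r = 40.159°.
D_min = 2·59.352° − 4·40.159° + 180° = 138.067°.
Rainbow angle = 180° − D_min = 41.933°.

41.9°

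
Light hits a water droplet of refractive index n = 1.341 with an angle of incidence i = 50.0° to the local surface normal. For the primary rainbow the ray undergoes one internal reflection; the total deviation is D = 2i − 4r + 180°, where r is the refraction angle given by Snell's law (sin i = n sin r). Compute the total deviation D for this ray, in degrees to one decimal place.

140.7°

sin r = sin 50.0° / 1.341 = 0.7660/1.341 = 0.5712; r = 34.84°.
D = 2·50.0° − 4·34.84° + 180° = 100.00° − 139.35° + 180° = 140.65°.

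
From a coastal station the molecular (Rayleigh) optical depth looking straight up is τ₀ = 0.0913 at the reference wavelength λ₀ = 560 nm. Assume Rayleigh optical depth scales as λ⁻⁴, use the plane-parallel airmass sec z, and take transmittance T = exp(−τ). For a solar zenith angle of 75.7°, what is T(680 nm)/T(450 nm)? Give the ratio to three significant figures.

Airmass: sec 75.7° = 4.0486.
τ(680 nm) = 0.0913 × (560/680)⁴ × 4.0486 = 0.0913 × 0.4600 × 4.0486 = 0.1700.
τ(450 nm) = 0.0913 × (560/450)⁴ × 4.0486 = 0.0913 × 2.3983 × 4.0486 = 0.8865.
T(680)/T(450) = exp(τ_B − τ_A) = exp(0.7165) = 2.0472.

2.05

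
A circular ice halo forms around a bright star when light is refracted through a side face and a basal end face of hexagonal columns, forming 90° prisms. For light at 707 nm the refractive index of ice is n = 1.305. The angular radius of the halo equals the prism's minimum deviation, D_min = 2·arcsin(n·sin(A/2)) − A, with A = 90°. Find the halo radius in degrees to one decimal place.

44.7°

n·sin(A/2) = 1.305 × sin 45° = 1.305 × 0.7071 = 0.9228.
D_min = 2·arcsin(0.9228) − 90° = 2 × 67.335° − 90° = 44.670°.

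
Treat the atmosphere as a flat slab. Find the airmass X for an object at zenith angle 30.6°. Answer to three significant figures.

1.16

X = sec z = 1/cos 30.6° = 1/0.8607 = 1.1618.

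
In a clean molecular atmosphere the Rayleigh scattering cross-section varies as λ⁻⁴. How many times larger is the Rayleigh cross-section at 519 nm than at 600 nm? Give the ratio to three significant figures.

1.79

Rayleigh scattering ∝ λ⁻⁴, so the ratio of coefficients is the inverse fourth power of the wavelength ratio.
σ(519)/σ(600) = (600/519)⁴ = (1.1561)⁴ = 1.786.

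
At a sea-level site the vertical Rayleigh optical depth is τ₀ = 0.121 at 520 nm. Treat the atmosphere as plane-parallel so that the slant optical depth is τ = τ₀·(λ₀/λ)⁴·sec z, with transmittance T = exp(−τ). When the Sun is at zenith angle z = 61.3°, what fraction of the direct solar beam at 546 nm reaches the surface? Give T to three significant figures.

0.813

sec 61.3° = 2.0824.
τ = 0.121 × (520/546)⁴ × 2.0824 = 0.121 × 0.8227 × 2.0824 = 0.2073.
T = exp(−0.2073) = 0.8128.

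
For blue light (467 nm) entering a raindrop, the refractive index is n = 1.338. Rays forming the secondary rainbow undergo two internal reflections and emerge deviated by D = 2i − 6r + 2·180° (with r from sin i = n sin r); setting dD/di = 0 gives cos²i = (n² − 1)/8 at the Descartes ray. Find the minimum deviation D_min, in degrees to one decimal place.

232.2°

cos²i = (1.79024 − 1)/8 = 0.09878; i = arccos(0.31429) = 71.682°.
sin r = sin 71.682°/1.338 = 0.70951; r = 45.195°.
D_min = 2·71.682° − 6·45.195° + 360° = 232.193°.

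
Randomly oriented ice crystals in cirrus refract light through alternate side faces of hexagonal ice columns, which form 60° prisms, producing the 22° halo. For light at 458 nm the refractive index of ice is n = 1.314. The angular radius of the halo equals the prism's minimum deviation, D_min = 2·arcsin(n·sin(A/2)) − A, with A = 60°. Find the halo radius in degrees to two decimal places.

22.14°

n·sin(A/2) = 1.314 × sin 30° = 1.314 × 0.5000 = 0.6570.
D_min = 2·arcsin(0.6570) − 60° = 2 × 41.071° − 60° = 22.143°.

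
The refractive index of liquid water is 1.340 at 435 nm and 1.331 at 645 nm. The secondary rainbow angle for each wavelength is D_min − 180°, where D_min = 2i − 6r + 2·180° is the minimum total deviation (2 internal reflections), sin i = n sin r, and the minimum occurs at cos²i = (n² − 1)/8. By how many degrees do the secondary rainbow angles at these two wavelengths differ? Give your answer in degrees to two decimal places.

2.34°

At 435 nm (n = 1.340): cos²i = 0.09945 → i = 71.618°, r = 45.088°, D_min = 232.709°, rainbow angle = 52.709°.
At 645 nm (n = 1.331): cos²i = 0.09645 → i = 71.907°, r = 45.575°, D_min = 230.365°, rainbow angle = 50.365°.
Angular width = |52.709° − 50.365°| = 2.344°.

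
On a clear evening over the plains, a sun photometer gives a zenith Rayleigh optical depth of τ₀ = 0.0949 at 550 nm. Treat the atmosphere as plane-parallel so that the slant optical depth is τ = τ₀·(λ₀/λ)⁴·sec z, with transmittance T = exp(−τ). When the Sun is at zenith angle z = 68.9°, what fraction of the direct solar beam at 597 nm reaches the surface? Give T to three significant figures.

0.827

sec 68.9° = 2.7778.
τ = 0.0949 × (550/597)⁴ × 2.7778 = 0.0949 × 0.7204 × 2.7778 = 0.1899.
T = exp(−0.1899) = 0.8270.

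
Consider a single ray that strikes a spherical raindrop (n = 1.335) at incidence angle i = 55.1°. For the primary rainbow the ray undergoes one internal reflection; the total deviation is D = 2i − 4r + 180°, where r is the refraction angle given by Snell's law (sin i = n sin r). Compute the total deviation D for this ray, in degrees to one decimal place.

sin r = sin 55.1° / 1.335 = 0.8202/1.335 = 0.6143; r = 37.90°.
D = 2·55.1° − 4·37.90° + 180° = 110.20° − 151.62° + 180° = 138.58°.

138.6°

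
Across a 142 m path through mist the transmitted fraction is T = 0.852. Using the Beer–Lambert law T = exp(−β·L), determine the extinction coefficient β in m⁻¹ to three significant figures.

Beer–Lambert: T = exp(−βL) ⇒ β = −ln(T)/L = −ln(0.852)/142 = 0.1602/142 = 0.001128 m⁻¹.

0.00113 m⁻¹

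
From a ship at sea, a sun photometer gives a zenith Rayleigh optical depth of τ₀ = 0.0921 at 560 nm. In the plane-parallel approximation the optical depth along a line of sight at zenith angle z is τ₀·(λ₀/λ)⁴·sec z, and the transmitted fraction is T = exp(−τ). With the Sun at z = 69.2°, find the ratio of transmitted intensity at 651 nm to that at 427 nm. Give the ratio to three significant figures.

Airmass: sec 69.2° = 2.8161.
τ(651 nm) = 0.0921 × (560/651)⁴ × 2.8161 = 0.0921 × 0.5476 × 2.8161 = 0.1420.
τ(427 nm) = 0.0921 × (560/427)⁴ × 2.8161 = 0.0921 × 2.9583 × 2.8161 = 0.7673.
T(651)/T(427) = exp(τ_B − τ_A) = exp(0.6252) = 1.8687.

1.87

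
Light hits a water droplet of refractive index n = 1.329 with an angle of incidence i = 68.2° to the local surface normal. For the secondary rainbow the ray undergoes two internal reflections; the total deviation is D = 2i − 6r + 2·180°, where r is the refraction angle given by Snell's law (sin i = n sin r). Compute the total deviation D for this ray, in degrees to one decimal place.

sin r = sin 68.2° / 1.329 = 0.9285/1.329 = 0.6986; r = 44.32°.
D = 2·68.2° − 6·44.32° + 2·180° = 136.40° − 265.91° + 360° = 230.49°.

230.5°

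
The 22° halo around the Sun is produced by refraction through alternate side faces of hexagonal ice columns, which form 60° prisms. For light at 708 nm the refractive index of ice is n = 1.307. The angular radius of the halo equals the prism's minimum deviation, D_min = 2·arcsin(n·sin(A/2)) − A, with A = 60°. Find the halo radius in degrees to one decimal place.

21.6°

n·sin(A/2) = 1.307 × sin 30° = 1.307 × 0.5000 = 0.6535.
D_min = 2·arcsin(0.6535) − 60° = 2 × 40.806° − 60° = 21.612°.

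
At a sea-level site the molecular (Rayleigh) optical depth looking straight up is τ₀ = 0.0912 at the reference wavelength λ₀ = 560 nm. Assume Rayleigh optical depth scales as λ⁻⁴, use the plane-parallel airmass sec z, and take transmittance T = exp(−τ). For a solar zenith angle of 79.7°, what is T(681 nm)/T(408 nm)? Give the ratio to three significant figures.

Airmass: sec 79.7° = 5.5928.
τ(681 nm) = 0.0912 × (560/681)⁴ × 5.5928 = 0.0912 × 0.4573 × 5.5928 = 0.2332.
τ(408 nm) = 0.0912 × (560/408)⁴ × 5.5928 = 0.0912 × 3.5490 × 5.5928 = 1.8102.
T(681)/T(408) = exp(τ_B − τ_A) = exp(1.5770) = 4.8404.

4.84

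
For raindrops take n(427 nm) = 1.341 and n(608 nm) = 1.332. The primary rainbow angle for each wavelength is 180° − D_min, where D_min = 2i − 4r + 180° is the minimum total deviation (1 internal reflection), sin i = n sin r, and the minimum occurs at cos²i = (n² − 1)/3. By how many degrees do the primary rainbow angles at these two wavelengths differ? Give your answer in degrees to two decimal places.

At 427 nm (n = 1.341): cos²i = 0.26609 → i = 58.946°, r = 39.705°, D_min = 139.071°, rainbow angle = 40.929°.
At 608 nm (n = 1.332): cos²i = 0.25807 → i = 59.469°, r = 40.290°, D_min = 137.776°, rainbow angle = 42.224°.
Angular width = |40.929° − 42.224°| = 1.295°.

1.29°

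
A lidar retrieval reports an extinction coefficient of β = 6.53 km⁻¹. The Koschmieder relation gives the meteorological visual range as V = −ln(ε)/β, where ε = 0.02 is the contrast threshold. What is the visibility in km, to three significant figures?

V = −ln(0.02) / 6.53 = 3.912 / 6.53 = 0.5991 km.

0.599 km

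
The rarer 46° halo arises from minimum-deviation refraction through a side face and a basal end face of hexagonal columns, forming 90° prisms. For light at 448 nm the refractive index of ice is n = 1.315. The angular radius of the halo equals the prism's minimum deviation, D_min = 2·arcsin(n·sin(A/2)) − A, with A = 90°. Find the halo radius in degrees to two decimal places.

46.82°

n·sin(A/2) = 1.315 × sin 45° = 1.315 × 0.7071 = 0.9298.
D_min = 2·arcsin(0.9298) − 90° = 2 × 68.411° − 90° = 46.821°.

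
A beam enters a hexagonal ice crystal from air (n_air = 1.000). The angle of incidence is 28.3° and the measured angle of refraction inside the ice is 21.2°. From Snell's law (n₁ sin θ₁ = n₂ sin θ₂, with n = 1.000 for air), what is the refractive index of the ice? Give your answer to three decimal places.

n = sin θ_i / sin θ_r = sin 28.3° / sin 21.2° = 0.4741 / 0.3616 = 1.3110.

1.311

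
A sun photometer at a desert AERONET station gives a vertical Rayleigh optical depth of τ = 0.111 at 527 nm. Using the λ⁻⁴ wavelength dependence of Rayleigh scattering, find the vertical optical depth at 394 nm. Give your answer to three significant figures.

τ(394 nm) = τ(527 nm) × (527/394)⁴ = 0.111 × (1.3376)⁴ = 0.111 × 3.2008 = 0.3553.

0.355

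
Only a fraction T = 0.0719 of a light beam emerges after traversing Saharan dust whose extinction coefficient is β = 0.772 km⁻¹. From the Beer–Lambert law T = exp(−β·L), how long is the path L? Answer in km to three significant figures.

3.41 km

Beer–Lambert: T = exp(−βL) ⇒ L = −ln(T)/β = −ln(0.0719)/0.772 = 2.6325/0.772 = 3.41 km.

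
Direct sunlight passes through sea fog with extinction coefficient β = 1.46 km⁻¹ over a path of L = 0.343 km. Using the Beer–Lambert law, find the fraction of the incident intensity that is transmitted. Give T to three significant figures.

τ = β·L = 1.46 × 0.343 = 0.5008.
T = exp(−0.5008) = 0.6061.

0.606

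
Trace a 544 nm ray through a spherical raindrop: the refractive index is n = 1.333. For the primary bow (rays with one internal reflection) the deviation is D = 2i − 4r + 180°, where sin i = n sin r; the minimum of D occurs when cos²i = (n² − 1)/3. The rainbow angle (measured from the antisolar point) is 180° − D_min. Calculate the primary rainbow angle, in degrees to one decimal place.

42.1°

cos²i = (1.77689 − 1)/3 = 0.25896; i = arccos(0.50888) = 59.410°.
sin r = sin 59.410°/1.333 = 0.64579; r = 40.225°.
D_min = 2·59.410° − 4·40.225° + 180° = 137.922°.
Rainbow angle = 180° − D_min = 42.078°.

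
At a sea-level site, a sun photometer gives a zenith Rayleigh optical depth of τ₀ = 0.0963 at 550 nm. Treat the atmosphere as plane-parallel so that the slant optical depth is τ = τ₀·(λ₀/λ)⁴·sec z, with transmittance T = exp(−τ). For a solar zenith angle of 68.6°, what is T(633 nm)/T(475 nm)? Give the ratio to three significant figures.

1.38

Airmass: sec 68.6° = 2.7407.
τ(633 nm) = 0.0963 × (550/633)⁴ × 2.7407 = 0.0963 × 0.5699 × 2.7407 = 0.1504.
τ(475 nm) = 0.0963 × (550/475)⁴ × 2.7407 = 0.0963 × 1.7975 × 2.7407 = 0.4744.
T(633)/T(475) = exp(τ_B − τ_A) = exp(0.3240) = 1.3826.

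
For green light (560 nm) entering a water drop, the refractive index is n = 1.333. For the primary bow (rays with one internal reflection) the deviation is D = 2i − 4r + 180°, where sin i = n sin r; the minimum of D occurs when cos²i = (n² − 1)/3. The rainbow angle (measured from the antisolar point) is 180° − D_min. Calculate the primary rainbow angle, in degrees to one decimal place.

42.1°

cos²i = (1.77689 − 1)/3 = 0.25896; i = arccos(0.50888) = 59.410°.
sin r = sin 59.410°/1.333 = 0.64579; r = 40.225°.
D_min = 2·59.410° − 4·40.225° + 180° = 137.922°.
Rainbow angle = 180° − D_min = 42.078°.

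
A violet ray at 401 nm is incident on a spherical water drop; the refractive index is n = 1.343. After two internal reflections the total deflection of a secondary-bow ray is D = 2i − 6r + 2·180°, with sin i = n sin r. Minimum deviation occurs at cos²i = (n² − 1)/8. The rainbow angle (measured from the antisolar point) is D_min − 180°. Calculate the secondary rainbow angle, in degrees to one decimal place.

cos²i = (1.80365 − 1)/8 = 0.10046; i = arccos(0.31695) = 71.522°.
sin r = sin 71.522°/1.343 = 0.70621; r = 44.928°.
D_min = 2·71.522° − 6·44.928° + 360° = 233.478°.
Rainbow angle = D_min − 180° = 53.478°.

53.5°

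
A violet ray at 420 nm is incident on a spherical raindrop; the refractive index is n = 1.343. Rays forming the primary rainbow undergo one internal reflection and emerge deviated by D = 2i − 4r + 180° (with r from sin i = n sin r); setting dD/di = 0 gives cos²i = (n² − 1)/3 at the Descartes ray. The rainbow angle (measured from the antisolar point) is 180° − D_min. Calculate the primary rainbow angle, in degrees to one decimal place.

40.6°

cos²i = (1.80365 − 1)/3 = 0.26788; i = arccos(0.51757) = 58.830°.
sin r = sin 58.830°/1.343 = 0.63711; r = 39.577°.
D_min = 2·58.830° − 4·39.577° + 180° = 139.354°.
Rainbow angle = 180° − D_min = 40.646°.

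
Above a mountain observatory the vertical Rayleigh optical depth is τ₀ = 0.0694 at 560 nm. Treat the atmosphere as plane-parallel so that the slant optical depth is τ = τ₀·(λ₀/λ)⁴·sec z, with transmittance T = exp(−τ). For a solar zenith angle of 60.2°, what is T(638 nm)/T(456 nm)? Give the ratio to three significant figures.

Airmass: sec 60.2° = 2.0122.
τ(638 nm) = 0.0694 × (560/638)⁴ × 2.0122 = 0.0694 × 0.5936 × 2.0122 = 0.0829.
τ(456 nm) = 0.0694 × (560/456)⁴ × 2.0122 = 0.0694 × 2.2745 × 2.0122 = 0.3176.
T(638)/T(456) = exp(τ_B − τ_A) = exp(0.2347) = 1.2646.

1.26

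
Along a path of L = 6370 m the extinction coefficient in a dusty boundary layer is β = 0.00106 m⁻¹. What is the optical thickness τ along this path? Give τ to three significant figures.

6.75

τ = β·L = 0.00106 × 6370 = 6.7522.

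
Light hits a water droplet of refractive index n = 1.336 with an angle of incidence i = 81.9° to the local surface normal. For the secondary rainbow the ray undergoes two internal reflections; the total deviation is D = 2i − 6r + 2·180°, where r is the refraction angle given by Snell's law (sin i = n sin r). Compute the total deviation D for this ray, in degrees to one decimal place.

236.9°

sin r = sin 81.9° / 1.336 = 0.9900/1.336 = 0.7410; r = 47.82°.
D = 2·81.9° − 6·47.82° + 2·180° = 163.80° − 286.92° + 360° = 236.88°.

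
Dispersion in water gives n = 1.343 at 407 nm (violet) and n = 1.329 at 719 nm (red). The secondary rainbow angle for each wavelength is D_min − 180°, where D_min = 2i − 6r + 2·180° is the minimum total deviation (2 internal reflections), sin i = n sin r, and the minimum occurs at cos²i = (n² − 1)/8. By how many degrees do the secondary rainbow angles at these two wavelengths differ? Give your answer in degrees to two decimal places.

At 407 nm (n = 1.343): cos²i = 0.10046 → i = 71.522°, r = 44.928°, D_min = 233.478°, rainbow angle = 53.478°.
At 719 nm (n = 1.329): cos²i = 0.09578 → i = 71.972°, r = 45.685°, D_min = 229.837°, rainbow angle = 49.837°.
Angular width = |53.478° − 49.837°| = 3.641°.

3.64°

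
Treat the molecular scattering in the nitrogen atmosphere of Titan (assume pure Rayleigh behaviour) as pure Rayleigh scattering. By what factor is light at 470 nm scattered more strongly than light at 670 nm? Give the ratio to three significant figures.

4.13

Rayleigh scattering ∝ λ⁻⁴, so the ratio of coefficients is the inverse fourth power of the wavelength ratio.
σ(470)/σ(670) = (670/470)⁴ = (1.4255)⁴ = 4.13.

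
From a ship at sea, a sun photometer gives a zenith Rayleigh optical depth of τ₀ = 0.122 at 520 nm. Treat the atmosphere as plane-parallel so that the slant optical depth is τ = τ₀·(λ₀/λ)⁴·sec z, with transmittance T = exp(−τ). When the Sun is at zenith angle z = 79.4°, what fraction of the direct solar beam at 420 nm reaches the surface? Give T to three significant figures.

0.210

sec 79.4° = 5.4362.
τ = 0.122 × (520/420)⁴ × 5.4362 = 0.122 × 2.3497 × 5.4362 = 1.5584.
T = exp(−1.5584) = 0.2105.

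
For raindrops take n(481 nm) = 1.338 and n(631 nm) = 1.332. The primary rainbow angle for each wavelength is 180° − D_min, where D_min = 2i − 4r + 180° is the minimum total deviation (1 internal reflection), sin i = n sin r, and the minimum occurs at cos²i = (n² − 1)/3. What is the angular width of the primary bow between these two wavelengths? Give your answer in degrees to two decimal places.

0.87°

At 481 nm (n = 1.338): cos²i = 0.26341 → i = 59.120°, r = 39.899°, D_min = 138.643°, rainbow angle = 41.357°.
At 631 nm (n = 1.332): cos²i = 0.25807 → i = 59.469°, r = 40.290°, D_min = 137.776°, rainbow angle = 42.224°.
Angular width = |41.357° − 42.224°| = 0.867°.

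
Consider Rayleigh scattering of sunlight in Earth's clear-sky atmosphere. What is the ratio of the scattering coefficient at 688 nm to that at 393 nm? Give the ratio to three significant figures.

0.106

Rayleigh scattering ∝ λ⁻⁴, so the ratio of coefficients is the inverse fourth power of the wavelength ratio.
σ(688)/σ(393) = (393/688)⁴ = (0.5712)⁴ = 0.1065.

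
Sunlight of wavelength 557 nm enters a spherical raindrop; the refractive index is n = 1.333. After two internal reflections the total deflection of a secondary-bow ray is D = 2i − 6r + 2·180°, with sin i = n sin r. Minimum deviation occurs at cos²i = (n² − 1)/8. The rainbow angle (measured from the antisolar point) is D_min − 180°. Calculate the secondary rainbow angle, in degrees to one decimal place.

cos²i = (1.77689 − 1)/8 = 0.09711; i = arccos(0.31163) = 71.843°.
sin r = sin 71.843°/1.333 = 0.71283; r = 45.466°.
D_min = 2·71.843° − 6·45.466° + 360° = 230.891°.
Rainbow angle = D_min − 180° = 50.891°.

50.9°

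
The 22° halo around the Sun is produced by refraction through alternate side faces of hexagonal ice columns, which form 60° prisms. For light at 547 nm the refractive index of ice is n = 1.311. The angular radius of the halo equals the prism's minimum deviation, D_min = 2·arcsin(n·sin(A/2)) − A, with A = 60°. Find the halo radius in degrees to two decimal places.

n·sin(A/2) = 1.311 × sin 30° = 1.311 × 0.5000 = 0.6555.
D_min = 2·arcsin(0.6555) − 60° = 2 × 40.958° − 60° = 21.915°.

21.92°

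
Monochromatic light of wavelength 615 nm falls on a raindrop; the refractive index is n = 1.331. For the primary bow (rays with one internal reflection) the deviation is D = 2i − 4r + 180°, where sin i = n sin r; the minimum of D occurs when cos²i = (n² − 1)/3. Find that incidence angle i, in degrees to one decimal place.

59.5°

cos²i = (1.331² − 1)/3 = (1.77156 − 1)/3 = 0.25719.
cos i = 0.50714, so i = 59.527°.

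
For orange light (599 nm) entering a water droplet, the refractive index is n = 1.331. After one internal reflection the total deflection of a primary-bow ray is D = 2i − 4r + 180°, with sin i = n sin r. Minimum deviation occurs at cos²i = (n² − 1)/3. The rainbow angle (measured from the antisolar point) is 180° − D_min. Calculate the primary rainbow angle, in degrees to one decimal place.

cos²i = (1.77156 − 1)/3 = 0.25719; i = arccos(0.50714) = 59.527°.
sin r = sin 59.527°/1.331 = 0.64753; r = 40.356°.
D_min = 2·59.527° − 4·40.356° + 180° = 137.630°.
Rainbow angle = 180° − D_min = 42.370°.

42.4°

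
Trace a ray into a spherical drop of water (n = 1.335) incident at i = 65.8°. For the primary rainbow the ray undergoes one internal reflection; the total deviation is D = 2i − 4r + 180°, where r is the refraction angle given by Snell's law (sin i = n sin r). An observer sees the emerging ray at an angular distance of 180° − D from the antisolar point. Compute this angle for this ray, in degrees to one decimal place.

sin r = sin 65.8° / 1.335 = 0.9121/1.335 = 0.6832; r = 43.10°.
D = 2·65.8° − 4·43.10° + 180° = 131.60° − 172.39° + 180° = 139.21°.
Angle from antisolar point = 180° − D = 40.79°.

40.8°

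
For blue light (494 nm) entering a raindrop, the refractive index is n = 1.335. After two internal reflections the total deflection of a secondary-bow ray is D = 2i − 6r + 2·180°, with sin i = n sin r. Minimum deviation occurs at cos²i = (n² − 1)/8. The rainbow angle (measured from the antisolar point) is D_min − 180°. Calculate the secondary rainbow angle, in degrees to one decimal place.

cos²i = (1.78222 − 1)/8 = 0.09778; i = arccos(0.31269) = 71.778°.
sin r = sin 71.778°/1.335 = 0.71150; r = 45.357°.
D_min = 2·71.778° − 6·45.357° + 360° = 231.414°.
Rainbow angle = D_min − 180° = 51.414°.

51.4°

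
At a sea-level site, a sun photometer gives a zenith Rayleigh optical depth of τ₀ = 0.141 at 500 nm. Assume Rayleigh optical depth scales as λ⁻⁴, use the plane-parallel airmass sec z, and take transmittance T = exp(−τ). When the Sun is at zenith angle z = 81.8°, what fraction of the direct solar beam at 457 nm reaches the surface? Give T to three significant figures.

sec 81.8° = 7.0112.
τ = 0.141 × (500/457)⁴ × 7.0112 = 0.141 × 1.4329 × 7.0112 = 1.4165.
T = exp(−1.4165) = 0.2426.

0.243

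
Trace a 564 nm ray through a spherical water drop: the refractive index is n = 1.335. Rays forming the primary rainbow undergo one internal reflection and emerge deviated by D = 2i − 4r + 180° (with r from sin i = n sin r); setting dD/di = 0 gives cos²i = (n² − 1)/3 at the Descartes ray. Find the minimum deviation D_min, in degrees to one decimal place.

cos²i = (1.78222 − 1)/3 = 0.26074; i = arccos(0.51063) = 59.294°.
sin r = sin 59.294°/1.335 = 0.64405; r = 40.094°.
D_min = 2·59.294° − 4·40.094° + 180° = 138.212°.

138.2°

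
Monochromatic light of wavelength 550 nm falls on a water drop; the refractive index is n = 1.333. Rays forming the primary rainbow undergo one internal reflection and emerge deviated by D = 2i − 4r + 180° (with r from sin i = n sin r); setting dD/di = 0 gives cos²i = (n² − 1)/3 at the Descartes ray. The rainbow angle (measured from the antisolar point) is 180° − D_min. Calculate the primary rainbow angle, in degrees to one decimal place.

cos²i = (1.77689 − 1)/3 = 0.25896; i = arccos(0.50888) = 59.410°.
sin r = sin 59.410°/1.333 = 0.64579; r = 40.225°.
D_min = 2·59.410° − 4·40.225° + 180° = 137.922°.
Rainbow angle = 180° − D_min = 42.078°.

42.1°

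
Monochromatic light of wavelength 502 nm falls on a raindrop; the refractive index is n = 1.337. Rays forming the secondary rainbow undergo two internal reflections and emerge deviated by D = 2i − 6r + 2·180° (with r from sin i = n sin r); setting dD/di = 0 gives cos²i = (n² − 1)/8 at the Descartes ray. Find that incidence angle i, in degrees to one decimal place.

cos²i = (1.337² − 1)/8 = (1.78757 − 1)/8 = 0.09845.
cos i = 0.31376, so i = 71.714°.

71.7°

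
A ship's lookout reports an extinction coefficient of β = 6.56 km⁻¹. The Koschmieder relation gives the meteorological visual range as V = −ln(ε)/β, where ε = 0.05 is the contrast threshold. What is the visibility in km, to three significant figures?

V = −ln(0.05) / 6.56 = 2.996 / 6.56 = 0.4567 km.

0.457 km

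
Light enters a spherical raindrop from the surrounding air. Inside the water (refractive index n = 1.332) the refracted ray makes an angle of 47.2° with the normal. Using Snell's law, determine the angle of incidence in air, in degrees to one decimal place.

77.8°

Snell: sin θ_i = n · sin θ_r = 1.332 × sin 47.2° = 1.332 × 0.7337 = 0.9773.
θ_i = arcsin(0.9773) = 77.78°.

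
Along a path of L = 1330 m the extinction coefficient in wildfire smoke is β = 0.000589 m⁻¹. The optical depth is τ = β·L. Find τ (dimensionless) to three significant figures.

τ = β·L = 0.000589 × 1330 = 0.7834.

0.783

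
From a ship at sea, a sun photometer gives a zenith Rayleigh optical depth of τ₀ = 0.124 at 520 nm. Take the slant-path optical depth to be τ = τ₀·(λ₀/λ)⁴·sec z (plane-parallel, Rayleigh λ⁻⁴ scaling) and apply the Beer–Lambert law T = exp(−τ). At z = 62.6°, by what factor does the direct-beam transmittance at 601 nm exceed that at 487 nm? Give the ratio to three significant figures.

1.22

Airmass: sec 62.6° = 2.1730.
τ(601 nm) = 0.124 × (520/601)⁴ × 2.1730 = 0.124 × 0.5604 × 2.1730 = 0.1510.
τ(487 nm) = 0.124 × (520/487)⁴ × 2.1730 = 0.124 × 1.2999 × 2.1730 = 0.3502.
T(601)/T(487) = exp(τ_B − τ_A) = exp(0.1992) = 1.2205.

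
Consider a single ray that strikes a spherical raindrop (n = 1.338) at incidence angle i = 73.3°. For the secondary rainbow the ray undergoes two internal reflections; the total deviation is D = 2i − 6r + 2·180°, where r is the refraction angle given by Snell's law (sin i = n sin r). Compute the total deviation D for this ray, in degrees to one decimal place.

232.3°

sin r = sin 73.3° / 1.338 = 0.9578/1.338 = 0.7159; r = 45.71°.
D = 2·73.3° − 6·45.71° + 2·180° = 146.60° − 274.28° + 360° = 232.32°.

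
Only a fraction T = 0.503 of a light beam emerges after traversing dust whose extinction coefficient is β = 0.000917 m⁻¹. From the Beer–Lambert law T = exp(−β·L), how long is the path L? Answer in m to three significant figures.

749 m

Beer–Lambert: T = exp(−βL) ⇒ L = −ln(T)/β = −ln(0.503)/0.000917 = 0.6872/0.000917 = 749.4 m.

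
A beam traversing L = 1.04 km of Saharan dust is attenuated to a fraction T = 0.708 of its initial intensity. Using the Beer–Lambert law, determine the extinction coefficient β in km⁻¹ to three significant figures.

0.332 km⁻¹

Beer–Lambert: T = exp(−βL) ⇒ β = −ln(T)/L = −ln(0.708)/1.04 = 0.3453/1.04 = 0.332 km⁻¹.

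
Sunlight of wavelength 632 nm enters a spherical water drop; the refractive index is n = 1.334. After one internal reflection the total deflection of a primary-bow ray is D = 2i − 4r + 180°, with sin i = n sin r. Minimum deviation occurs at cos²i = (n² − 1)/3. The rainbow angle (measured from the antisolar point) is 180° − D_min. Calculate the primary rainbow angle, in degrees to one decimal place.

41.9°

cos²i = (1.77956 − 1)/3 = 0.25985; i = arccos(0.50976) = 59.352°.
sin r = sin 59.352°/1.334 = 0.64492; r = 40.159°.
D_min = 2·59.352° − 4·40.159° + 180° = 138.067°.
Rainbow angle = 180° − D_min = 41.933°.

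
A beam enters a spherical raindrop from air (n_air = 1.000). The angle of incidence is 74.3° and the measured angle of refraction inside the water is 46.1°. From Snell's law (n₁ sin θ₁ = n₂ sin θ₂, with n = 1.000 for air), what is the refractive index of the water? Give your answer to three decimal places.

1.336

n = sin θ_i / sin θ_r = sin 74.3° / sin 46.1° = 0.9627 / 0.7206 = 1.3360.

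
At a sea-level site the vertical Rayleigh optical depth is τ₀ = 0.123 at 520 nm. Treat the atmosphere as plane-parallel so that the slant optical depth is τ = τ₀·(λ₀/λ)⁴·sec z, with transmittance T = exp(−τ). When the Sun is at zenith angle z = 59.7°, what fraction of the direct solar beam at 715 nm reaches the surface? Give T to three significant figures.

0.934

sec 59.7° = 1.9821.
τ = 0.123 × (520/715)⁴ × 1.9821 = 0.123 × 0.2798 × 1.9821 = 0.0682.
T = exp(−0.0682) = 0.9341.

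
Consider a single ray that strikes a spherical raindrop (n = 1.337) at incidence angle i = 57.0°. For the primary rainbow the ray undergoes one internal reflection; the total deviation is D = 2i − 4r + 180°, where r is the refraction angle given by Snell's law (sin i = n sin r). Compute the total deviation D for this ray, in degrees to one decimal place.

sin r = sin 57.0° / 1.337 = 0.8387/1.337 = 0.6273; r = 38.85°.
D = 2·57.0° − 4·38.85° + 180° = 114.00° − 155.40° + 180° = 138.60°.

138.6°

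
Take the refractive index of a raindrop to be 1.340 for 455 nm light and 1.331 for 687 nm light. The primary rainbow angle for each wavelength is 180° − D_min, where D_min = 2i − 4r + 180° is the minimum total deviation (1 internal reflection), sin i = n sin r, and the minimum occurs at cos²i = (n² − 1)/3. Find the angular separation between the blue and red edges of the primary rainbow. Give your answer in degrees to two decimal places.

1.30°

At 455 nm (n = 1.340): cos²i = 0.26520 → i = 59.004°, r = 39.770°, D_min = 138.929°, rainbow angle = 41.071°.
At 687 nm (n = 1.331): cos²i = 0.25719 → i = 59.527°, r = 40.356°, D_min = 137.630°, rainbow angle = 42.370°.
Angular width = |41.071° − 42.370°| = 1.299°.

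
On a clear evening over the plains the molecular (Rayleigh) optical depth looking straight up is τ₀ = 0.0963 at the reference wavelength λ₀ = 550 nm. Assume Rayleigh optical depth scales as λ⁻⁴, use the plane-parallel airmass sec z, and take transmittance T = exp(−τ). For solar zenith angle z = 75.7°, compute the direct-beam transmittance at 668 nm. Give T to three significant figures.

0.836

sec 75.7° = 4.0486.
τ = 0.0963 × (550/668)⁴ × 4.0486 = 0.0963 × 0.4596 × 4.0486 = 0.1792.
T = exp(−0.1792) = 0.8360.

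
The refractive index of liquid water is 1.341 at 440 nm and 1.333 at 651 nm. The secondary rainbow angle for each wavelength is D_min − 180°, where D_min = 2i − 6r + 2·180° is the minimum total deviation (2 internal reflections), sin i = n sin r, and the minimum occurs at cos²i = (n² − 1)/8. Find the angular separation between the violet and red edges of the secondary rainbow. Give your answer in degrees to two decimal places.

At 440 nm (n = 1.341): cos²i = 0.09979 → i = 71.586°, r = 45.034°, D_min = 232.966°, rainbow angle = 52.966°.
At 651 nm (n = 1.333): cos²i = 0.09711 → i = 71.843°, r = 45.466°, D_min = 230.891°, rainbow angle = 50.891°.
Angular width = |52.966° − 50.891°| = 2.075°.

2.08°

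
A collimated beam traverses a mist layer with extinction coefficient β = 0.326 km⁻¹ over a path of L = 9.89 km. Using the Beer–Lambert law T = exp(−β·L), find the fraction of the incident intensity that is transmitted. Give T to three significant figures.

τ = β·L = 0.326 × 9.89 = 3.2241.
T = exp(−3.2241) = 0.0398.

0.0398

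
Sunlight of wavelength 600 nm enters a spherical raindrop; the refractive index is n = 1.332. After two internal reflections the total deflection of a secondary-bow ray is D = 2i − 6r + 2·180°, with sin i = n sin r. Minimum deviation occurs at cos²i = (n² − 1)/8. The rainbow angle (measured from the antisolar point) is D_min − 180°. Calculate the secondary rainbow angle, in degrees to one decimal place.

cos²i = (1.77422 − 1)/8 = 0.09678; i = arccos(0.31109) = 71.875°.
sin r = sin 71.875°/1.332 = 0.71350; r = 45.520°.
D_min = 2·71.875° − 6·45.520° + 360° = 230.628°.
Rainbow angle = D_min − 180° = 50.628°.

50.6°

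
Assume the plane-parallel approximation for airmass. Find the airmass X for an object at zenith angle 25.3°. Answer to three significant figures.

X = sec z = 1/cos 25.3° = 1/0.9041 = 1.1061.

1.11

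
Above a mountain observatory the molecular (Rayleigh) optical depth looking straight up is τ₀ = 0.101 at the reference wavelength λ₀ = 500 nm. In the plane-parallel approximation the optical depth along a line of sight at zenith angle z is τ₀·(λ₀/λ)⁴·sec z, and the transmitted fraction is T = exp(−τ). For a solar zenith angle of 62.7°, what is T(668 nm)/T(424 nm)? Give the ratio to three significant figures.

1.43

Airmass: sec 62.7° = 2.1803.
τ(668 nm) = 0.101 × (500/668)⁴ × 2.1803 = 0.101 × 0.3139 × 2.1803 = 0.0691.
τ(424 nm) = 0.101 × (500/424)⁴ × 2.1803 = 0.101 × 1.9338 × 2.1803 = 0.4259.
T(668)/T(424) = exp(τ_B − τ_A) = exp(0.3567) = 1.4286.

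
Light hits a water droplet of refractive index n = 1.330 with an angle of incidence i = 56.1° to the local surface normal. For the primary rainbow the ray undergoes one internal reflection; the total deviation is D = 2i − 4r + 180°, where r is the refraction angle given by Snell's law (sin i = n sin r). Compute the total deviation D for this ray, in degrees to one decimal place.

137.7°

sin r = sin 56.1° / 1.330 = 0.8300/1.330 = 0.6241; r = 38.61°.
D = 2·56.1° − 4·38.61° + 180° = 112.20° − 154.46° + 180° = 137.74°.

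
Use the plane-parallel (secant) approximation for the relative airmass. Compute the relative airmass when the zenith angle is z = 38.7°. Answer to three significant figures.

X = sec z = 1/cos 38.7° = 1/0.7804 = 1.2813.

1.28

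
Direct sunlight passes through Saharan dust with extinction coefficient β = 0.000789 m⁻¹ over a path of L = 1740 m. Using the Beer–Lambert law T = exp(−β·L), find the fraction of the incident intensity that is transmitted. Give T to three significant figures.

0.253

τ = β·L = 0.000789 × 1740 = 1.3729.
T = exp(−1.3729) = 0.2534.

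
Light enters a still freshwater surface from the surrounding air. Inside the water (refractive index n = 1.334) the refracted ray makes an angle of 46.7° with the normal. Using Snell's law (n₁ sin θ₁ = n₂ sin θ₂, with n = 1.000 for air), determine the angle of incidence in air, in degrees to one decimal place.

76.1°

Snell: sin θ_i = n · sin θ_r = 1.334 × sin 46.7° = 1.334 × 0.7278 = 0.9708.
θ_i = arcsin(0.9708) = 76.13°.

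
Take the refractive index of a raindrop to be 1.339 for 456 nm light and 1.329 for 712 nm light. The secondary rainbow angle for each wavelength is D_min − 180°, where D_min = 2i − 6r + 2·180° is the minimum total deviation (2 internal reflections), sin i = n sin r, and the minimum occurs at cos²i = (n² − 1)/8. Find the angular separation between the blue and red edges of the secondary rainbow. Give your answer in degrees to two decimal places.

At 456 nm (n = 1.339): cos²i = 0.09912 → i = 71.650°, r = 45.141°, D_min = 232.451°, rainbow angle = 52.451°.
At 712 nm (n = 1.329): cos²i = 0.09578 → i = 71.972°, r = 45.685°, D_min = 229.837°, rainbow angle = 49.837°.
Angular width = |52.451° − 49.837°| = 2.614°.

2.61°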